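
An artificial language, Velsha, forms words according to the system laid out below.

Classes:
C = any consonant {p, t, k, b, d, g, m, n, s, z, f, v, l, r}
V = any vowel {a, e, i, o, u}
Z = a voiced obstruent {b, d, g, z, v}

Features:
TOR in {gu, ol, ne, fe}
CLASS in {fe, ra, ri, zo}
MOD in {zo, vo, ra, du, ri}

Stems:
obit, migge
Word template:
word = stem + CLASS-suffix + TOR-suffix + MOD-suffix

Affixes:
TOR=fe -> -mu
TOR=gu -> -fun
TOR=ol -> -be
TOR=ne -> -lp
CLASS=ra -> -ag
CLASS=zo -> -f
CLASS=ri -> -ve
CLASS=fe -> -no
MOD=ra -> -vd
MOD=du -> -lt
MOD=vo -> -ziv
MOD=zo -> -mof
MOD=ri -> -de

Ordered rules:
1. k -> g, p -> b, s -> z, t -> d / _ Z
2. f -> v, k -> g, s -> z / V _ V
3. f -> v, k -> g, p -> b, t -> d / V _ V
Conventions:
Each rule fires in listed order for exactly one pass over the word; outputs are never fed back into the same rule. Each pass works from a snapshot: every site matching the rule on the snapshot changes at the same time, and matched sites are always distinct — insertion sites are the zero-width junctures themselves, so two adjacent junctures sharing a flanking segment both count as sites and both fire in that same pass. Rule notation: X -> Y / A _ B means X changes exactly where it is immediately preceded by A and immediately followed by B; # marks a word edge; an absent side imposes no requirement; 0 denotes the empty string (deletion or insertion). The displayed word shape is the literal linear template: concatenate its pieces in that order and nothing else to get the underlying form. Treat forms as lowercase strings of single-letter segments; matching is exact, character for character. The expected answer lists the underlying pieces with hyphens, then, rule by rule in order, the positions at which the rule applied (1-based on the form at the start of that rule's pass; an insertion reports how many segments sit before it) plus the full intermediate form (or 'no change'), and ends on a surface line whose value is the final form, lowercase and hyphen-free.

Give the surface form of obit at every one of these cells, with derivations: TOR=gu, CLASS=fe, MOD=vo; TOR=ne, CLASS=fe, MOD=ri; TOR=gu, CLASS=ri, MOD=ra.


cell TOR=gu, CLASS=fe, MOD=vo:
underlying: obit-no-fun-ziv
1. k -> g, p -> b, s -> z, t -> d / _ Z: no change
2. f -> v, k -> g, s -> z / V _ V: fires at position(s) 7: obitnovunziv
3. f -> v, k -> g, p -> b, t -> d / V _ V: no change
surface: obitnovunziv

cell TOR=ne, CLASS=fe, MOD=ri:
underlying: obit-no-lp-de
1. k -> g, p -> b, s -> z, t -> d / _ Z: fires at position(s) 8: obitnolbde
2. f -> v, k -> g, s -> z / V _ V: no change
3. f -> v, k -> g, p -> b, t -> d / V _ V: no change
surface: obitnolbde

cell TOR=gu, CLASS=ri, MOD=ra:
underlying: obit-ve-fun-vd
1. k -> g, p -> b, s -> z, t -> d / _ Z: fires at position(s) 4: obidvefunvd
2. f -> v, k -> g, s -> z / V _ V: fires at position(s) 7: obidvevunvd
3. f -> v, k -> g, p -> b, t -> d / V _ V: no change
surface: obidvevunvd


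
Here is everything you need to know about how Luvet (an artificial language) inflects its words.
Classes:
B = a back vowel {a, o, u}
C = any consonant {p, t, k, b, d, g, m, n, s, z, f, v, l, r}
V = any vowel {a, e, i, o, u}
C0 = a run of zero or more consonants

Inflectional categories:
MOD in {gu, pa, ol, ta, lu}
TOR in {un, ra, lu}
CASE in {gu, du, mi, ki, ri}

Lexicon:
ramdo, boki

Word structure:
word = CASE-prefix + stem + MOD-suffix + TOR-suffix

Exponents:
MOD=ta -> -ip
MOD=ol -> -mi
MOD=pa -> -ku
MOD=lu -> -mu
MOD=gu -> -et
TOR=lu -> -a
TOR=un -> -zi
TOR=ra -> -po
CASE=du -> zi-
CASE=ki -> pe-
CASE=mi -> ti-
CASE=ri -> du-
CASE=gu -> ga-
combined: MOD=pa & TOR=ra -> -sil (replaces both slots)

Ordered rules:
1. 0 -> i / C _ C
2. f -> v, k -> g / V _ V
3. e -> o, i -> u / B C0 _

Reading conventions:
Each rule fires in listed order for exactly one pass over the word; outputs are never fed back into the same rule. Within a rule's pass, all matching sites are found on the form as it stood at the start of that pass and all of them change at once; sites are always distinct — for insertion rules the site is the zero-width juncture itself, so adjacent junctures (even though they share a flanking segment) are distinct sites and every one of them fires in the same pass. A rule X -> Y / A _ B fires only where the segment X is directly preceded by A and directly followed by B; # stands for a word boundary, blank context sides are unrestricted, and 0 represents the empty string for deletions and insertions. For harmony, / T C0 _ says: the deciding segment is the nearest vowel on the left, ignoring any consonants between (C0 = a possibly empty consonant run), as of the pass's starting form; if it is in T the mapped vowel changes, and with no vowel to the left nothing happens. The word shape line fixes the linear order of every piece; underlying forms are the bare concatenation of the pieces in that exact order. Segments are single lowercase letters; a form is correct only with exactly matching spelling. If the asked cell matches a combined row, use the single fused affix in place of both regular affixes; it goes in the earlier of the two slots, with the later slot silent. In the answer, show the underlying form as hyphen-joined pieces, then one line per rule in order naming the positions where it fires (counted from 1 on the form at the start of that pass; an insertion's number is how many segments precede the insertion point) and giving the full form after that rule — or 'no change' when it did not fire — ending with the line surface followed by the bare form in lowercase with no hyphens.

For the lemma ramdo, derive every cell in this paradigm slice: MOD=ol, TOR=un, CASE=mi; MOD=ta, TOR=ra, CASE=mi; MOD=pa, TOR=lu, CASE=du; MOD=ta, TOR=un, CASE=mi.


cell MOD=ol, TOR=un, CASE=mi:
underlying: ti-ramdo-mi-zi
1. 0 -> i / C _ C: inserts after position(s) 5: tiramidomizi
2. f -> v, k -> g / V _ V: no change
3. e -> o, i -> u / B C0 _: fires at position(s) 6, 10: tiramudomuzi
surface: tiramudomuzi

cell MOD=ta, TOR=ra, CASE=mi:
underlying: ti-ramdo-ip-po
1. 0 -> i / C _ C: inserts after position(s) 5, 9: tiramidoipipo
2. f -> v, k -> g / V _ V: no change
3. e -> o, i -> u / B C0 _: fires at position(s) 6, 9: tiramudoupipo
surface: tiramudoupipo

cell MOD=pa, TOR=lu, CASE=du:
underlying: zi-ramdo-ku-a
1. 0 -> i / C _ C: inserts after position(s) 5: ziramidokua
2. f -> v, k -> g / V _ V: fires at position(s) 9: ziramidogua
3. e -> o, i -> u / B C0 _: fires at position(s) 6: ziramudogua
surface: ziramudogua

cell MOD=ta, TOR=un, CASE=mi:
underlying: ti-ramdo-ip-zi
1. 0 -> i / C _ C: inserts after position(s) 5, 9: tiramidoipizi
2. f -> v, k -> g / V _ V: no change
3. e -> o, i -> u / B C0 _: fires at position(s) 6, 9: tiramudoupizi
surface: tiramudoupizi


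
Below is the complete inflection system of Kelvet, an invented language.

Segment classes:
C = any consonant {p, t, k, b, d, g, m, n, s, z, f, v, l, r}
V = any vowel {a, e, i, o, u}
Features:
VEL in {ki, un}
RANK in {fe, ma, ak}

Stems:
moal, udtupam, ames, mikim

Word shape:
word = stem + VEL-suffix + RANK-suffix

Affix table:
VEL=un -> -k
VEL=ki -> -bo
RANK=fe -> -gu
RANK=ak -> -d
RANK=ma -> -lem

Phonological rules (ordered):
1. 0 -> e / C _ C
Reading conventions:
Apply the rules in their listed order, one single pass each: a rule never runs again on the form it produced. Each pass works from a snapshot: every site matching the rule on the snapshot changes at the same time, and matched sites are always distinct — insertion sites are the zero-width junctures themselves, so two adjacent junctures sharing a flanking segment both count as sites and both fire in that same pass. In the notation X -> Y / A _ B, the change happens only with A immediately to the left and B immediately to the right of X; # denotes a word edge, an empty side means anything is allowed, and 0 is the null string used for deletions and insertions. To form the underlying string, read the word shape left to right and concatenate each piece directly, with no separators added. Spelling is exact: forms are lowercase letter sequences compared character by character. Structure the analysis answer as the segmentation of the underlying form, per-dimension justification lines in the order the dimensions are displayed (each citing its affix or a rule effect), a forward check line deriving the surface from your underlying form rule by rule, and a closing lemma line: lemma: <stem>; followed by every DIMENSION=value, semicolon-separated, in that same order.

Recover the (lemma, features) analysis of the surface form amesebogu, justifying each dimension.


underlying: ames-bo-gu
VEL=ki - signalled by the affix -bo
RANK=fe - signalled by the affix -gu
check: amesbogu -> amesebogu
lemma: ames; VEL=ki; RANK=fe


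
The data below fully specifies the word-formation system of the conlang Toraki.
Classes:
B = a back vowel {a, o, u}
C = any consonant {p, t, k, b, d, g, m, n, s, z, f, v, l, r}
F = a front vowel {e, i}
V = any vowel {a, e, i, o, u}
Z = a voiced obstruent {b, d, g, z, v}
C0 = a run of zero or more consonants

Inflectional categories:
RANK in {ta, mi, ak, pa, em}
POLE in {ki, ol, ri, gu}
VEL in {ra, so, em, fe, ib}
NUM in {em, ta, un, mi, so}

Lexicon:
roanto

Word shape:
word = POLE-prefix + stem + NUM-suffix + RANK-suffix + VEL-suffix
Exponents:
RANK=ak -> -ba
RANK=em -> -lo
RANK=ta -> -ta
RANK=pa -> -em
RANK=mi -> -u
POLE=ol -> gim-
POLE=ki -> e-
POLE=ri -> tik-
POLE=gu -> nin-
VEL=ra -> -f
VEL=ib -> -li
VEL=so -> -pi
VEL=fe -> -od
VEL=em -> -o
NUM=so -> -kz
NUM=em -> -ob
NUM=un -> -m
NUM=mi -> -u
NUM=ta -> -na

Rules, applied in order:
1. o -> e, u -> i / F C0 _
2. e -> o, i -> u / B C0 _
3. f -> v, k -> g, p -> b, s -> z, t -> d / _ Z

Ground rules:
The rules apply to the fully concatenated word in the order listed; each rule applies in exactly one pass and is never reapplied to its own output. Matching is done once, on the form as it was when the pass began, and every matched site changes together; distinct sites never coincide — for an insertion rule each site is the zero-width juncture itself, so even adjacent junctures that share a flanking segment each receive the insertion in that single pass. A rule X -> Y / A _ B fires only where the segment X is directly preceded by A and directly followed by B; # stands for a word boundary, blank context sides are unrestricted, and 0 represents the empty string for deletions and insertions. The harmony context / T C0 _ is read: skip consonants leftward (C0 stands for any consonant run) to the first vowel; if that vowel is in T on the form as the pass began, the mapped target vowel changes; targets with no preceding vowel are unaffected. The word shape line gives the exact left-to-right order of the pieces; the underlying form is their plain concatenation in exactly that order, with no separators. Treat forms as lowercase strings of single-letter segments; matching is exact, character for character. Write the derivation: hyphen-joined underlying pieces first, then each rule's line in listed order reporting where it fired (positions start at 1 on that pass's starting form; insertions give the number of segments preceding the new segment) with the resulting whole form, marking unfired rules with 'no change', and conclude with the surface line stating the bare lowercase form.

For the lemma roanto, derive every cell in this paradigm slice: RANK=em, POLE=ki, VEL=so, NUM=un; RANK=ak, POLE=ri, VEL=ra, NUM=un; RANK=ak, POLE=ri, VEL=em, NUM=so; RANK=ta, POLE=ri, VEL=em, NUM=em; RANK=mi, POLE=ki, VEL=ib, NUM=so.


cell RANK=em, POLE=ki, VEL=so, NUM=un:
underlying: e-roanto-m-lo-pi
1. o -> e, u -> i / F C0 _: fires at position(s) 3: ereantomlopi
2. e -> o, i -> u / B C0 _: fires at position(s) 12: ereantomlopu
3. f -> v, k -> g, p -> b, s -> z, t -> d / _ Z: no change
surface: ereantomlopu

cell RANK=ak, POLE=ri, VEL=ra, NUM=un:
underlying: tik-roanto-m-ba-f
1. o -> e, u -> i / F C0 _: fires at position(s) 5: tikreantombaf
2. e -> o, i -> u / B C0 _: no change
3. f -> v, k -> g, p -> b, s -> z, t -> d / _ Z: no change
surface: tikreantombaf

cell RANK=ak, POLE=ri, VEL=em, NUM=so:
underlying: tik-roanto-kz-ba-o
1. o -> e, u -> i / F C0 _: fires at position(s) 5: tikreantokzbao
2. e -> o, i -> u / B C0 _: no change
3. f -> v, k -> g, p -> b, s -> z, t -> d / _ Z: fires at position(s) 10: tikreantogzbao
surface: tikreantogzbao

cell RANK=ta, POLE=ri, VEL=em, NUM=em:
underlying: tik-roanto-ob-ta-o
1. o -> e, u -> i / F C0 _: fires at position(s) 5: tikreantoobtao
2. e -> o, i -> u / B C0 _: no change
3. f -> v, k -> g, p -> b, s -> z, t -> d / _ Z: no change
surface: tikreantoobtao

cell RANK=mi, POLE=ki, VEL=ib, NUM=so:
underlying: e-roanto-kz-u-li
1. o -> e, u -> i / F C0 _: fires at position(s) 3: ereantokzuli
2. e -> o, i -> u / B C0 _: fires at position(s) 12: ereantokzulu
3. f -> v, k -> g, p -> b, s -> z, t -> d / _ Z: fires at position(s) 8: ereantogzulu
surface: ereantogzulu


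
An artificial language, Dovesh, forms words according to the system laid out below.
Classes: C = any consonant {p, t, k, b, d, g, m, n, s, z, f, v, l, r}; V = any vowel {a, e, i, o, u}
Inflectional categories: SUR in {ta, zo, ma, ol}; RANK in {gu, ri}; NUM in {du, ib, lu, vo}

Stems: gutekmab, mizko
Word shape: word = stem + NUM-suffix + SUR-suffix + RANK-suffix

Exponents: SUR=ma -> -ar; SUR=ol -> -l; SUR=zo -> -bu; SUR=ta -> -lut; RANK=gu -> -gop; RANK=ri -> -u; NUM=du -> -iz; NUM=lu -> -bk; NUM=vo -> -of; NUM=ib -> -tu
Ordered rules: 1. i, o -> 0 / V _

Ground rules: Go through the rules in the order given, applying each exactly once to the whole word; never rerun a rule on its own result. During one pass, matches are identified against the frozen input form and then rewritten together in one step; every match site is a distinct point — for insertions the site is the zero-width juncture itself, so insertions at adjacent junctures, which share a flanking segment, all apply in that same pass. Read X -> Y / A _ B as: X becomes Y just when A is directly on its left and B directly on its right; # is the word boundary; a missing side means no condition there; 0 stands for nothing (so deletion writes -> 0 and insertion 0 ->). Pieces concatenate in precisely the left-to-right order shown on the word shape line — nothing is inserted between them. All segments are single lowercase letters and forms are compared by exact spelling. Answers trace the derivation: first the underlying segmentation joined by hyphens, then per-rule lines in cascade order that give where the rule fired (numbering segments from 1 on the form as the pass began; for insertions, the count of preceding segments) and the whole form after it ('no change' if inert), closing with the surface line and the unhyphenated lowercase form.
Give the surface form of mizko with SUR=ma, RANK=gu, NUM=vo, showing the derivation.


underlying: mizko-of-ar-gop
1. i, o -> 0 / V _: fires at position(s) 6: mizkofargop
surface: mizkofargop


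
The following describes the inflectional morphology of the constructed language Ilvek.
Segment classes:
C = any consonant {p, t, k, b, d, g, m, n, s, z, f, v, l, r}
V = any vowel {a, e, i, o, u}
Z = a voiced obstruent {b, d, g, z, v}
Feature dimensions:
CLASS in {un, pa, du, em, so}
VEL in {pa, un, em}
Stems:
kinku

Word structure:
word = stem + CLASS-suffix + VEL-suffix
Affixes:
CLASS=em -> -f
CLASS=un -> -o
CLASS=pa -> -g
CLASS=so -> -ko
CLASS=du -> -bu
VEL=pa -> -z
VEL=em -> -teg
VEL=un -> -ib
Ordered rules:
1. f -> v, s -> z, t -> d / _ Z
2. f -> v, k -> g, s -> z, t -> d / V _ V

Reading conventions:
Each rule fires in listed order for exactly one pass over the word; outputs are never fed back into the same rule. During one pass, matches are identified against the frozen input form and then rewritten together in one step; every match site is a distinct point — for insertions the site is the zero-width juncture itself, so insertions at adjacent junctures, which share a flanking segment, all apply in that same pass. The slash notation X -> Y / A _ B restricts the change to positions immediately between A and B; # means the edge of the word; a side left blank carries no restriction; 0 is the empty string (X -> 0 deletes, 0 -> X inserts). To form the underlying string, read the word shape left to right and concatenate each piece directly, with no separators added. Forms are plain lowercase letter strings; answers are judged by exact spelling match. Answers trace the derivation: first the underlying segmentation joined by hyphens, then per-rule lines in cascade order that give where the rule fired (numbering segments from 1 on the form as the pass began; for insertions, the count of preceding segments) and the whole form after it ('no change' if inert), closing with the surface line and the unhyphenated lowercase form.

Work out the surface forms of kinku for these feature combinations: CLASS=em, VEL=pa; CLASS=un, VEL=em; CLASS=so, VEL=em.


cell CLASS=em, VEL=pa:
underlying: kinku-f-z
1. f -> v, s -> z, t -> d / _ Z: fires at position(s) 6: kinkuvz
2. f -> v, k -> g, s -> z, t -> d / V _ V: no change
surface: kinkuvz

cell CLASS=un, VEL=em:
underlying: kinku-o-teg
1. f -> v, s -> z, t -> d / _ Z: no change
2. f -> v, k -> g, s -> z, t -> d / V _ V: fires at position(s) 7: kinkuodeg
surface: kinkuodeg

cell CLASS=so, VEL=em:
underlying: kinku-ko-teg
1. f -> v, s -> z, t -> d / _ Z: no change
2. f -> v, k -> g, s -> z, t -> d / V _ V: fires at position(s) 6, 8: kinkugodeg
surface: kinkugodeg


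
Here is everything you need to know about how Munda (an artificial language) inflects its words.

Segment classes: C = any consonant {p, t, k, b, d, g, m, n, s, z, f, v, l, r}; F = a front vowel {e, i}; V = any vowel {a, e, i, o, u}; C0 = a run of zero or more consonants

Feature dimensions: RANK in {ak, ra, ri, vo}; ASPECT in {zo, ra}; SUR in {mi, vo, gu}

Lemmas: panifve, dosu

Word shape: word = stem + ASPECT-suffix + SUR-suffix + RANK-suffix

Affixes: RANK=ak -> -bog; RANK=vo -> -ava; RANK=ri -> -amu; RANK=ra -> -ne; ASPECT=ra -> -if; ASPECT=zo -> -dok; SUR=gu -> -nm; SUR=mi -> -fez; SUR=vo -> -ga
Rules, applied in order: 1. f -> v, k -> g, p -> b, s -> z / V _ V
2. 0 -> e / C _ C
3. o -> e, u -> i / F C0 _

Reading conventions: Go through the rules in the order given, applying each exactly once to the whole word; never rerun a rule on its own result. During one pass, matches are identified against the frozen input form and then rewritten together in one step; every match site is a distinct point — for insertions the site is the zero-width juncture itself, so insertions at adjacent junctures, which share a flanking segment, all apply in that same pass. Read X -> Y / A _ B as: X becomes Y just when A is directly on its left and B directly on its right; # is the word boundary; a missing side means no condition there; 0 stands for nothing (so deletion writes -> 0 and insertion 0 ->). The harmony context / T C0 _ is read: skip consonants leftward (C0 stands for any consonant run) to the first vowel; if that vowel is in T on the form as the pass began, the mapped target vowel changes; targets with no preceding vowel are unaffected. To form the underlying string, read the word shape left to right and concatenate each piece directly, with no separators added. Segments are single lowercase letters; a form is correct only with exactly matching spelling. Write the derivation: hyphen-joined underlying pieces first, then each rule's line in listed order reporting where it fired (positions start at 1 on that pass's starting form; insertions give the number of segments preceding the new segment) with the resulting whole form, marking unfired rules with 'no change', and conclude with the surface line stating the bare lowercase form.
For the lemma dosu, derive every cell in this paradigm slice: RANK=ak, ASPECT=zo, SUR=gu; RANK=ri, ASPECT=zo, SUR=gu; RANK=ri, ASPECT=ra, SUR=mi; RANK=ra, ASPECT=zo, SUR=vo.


cell RANK=ak, ASPECT=zo, SUR=gu:
underlying: dosu-dok-nm-bog
1. f -> v, k -> g, p -> b, s -> z / V _ V: fires at position(s) 3: dozudoknmbog
2. 0 -> e / C _ C: inserts after position(s) 7, 8, 9: dozudokenemebog
3. o -> e, u -> i / F C0 _: fires at position(s) 14: dozudokenemebeg
surface: dozudokenemebeg

cell RANK=ri, ASPECT=zo, SUR=gu:
underlying: dosu-dok-nm-amu
1. f -> v, k -> g, p -> b, s -> z / V _ V: fires at position(s) 3: dozudoknmamu
2. 0 -> e / C _ C: inserts after position(s) 7, 8: dozudokenemamu
3. o -> e, u -> i / F C0 _: no change
surface: dozudokenemamu

cell RANK=ri, ASPECT=ra, SUR=mi:
underlying: dosu-if-fez-amu
1. f -> v, k -> g, p -> b, s -> z / V _ V: fires at position(s) 3: dozuiffezamu
2. 0 -> e / C _ C: inserts after position(s) 6: dozuifefezamu
3. o -> e, u -> i / F C0 _: no change
surface: dozuifefezamu

cell RANK=ra, ASPECT=zo, SUR=vo:
underlying: dosu-dok-ga-ne
1. f -> v, k -> g, p -> b, s -> z / V _ V: fires at position(s) 3: dozudokgane
2. 0 -> e / C _ C: inserts after position(s) 7: dozudokegane
3. o -> e, u -> i / F C0 _: no change
surface: dozudokegane


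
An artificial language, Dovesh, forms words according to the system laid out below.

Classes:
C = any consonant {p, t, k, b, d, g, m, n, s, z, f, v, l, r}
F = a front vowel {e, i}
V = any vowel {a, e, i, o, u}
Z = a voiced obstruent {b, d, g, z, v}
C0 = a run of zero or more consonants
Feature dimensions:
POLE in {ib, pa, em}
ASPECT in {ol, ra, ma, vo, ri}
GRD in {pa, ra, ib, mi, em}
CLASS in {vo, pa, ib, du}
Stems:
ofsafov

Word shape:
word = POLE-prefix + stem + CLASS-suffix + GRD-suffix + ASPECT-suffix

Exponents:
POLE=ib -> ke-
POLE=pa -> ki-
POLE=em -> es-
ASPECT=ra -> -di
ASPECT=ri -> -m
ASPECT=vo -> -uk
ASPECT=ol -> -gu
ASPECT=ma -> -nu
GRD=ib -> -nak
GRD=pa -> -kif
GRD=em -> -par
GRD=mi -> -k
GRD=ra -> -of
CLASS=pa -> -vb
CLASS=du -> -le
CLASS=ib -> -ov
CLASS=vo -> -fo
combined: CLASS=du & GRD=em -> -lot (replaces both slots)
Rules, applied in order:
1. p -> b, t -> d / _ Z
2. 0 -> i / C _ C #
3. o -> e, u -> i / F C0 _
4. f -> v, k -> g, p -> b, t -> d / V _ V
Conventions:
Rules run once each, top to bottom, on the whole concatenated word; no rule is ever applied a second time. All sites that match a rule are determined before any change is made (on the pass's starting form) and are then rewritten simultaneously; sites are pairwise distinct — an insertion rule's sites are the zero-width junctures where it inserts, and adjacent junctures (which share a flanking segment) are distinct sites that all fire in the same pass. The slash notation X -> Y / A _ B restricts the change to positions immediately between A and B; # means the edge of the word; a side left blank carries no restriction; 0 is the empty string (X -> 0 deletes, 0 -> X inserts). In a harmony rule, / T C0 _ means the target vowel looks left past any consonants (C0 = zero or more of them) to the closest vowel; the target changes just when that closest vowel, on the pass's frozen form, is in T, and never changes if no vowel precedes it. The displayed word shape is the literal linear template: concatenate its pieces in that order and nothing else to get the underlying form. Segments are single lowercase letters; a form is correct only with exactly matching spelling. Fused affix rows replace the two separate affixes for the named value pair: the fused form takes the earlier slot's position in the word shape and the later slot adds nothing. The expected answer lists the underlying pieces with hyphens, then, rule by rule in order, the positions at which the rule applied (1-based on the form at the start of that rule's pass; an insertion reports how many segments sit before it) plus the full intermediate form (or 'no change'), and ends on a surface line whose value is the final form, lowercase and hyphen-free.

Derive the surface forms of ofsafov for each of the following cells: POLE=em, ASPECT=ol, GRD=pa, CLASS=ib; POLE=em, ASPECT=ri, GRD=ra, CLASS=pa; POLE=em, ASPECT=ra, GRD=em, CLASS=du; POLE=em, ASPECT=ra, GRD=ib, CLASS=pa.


cell POLE=em, ASPECT=ol, GRD=pa, CLASS=ib:
underlying: es-ofsafov-ov-kif-gu
1. p -> b, t -> d / _ Z: no change
2. 0 -> i / C _ C #: no change
3. o -> e, u -> i / F C0 _: fires at position(s) 3, 16: esefsafovovkifgi
4. f -> v, k -> g, p -> b, t -> d / V _ V: fires at position(s) 7: esefsavovovkifgi
surface: esefsavovovkifgi

cell POLE=em, ASPECT=ri, GRD=ra, CLASS=pa:
underlying: es-ofsafov-vb-of-m
1. p -> b, t -> d / _ Z: no change
2. 0 -> i / C _ C #: inserts after position(s) 13: esofsafovvbofim
3. o -> e, u -> i / F C0 _: fires at position(s) 3: esefsafovvbofim
4. f -> v, k -> g, p -> b, t -> d / V _ V: fires at position(s) 7, 13: esefsavovvbovim
surface: esefsavovvbovim

cell POLE=em, ASPECT=ra, GRD=em, CLASS=du:
underlying: es-ofsafov-lot-di
1. p -> b, t -> d / _ Z: fires at position(s) 12: esofsafovloddi
2. 0 -> i / C _ C #: no change
3. o -> e, u -> i / F C0 _: fires at position(s) 3: esefsafovloddi
4. f -> v, k -> g, p -> b, t -> d / V _ V: fires at position(s) 7: esefsavovloddi
surface: esefsavovloddi

cell POLE=em, ASPECT=ra, GRD=ib, CLASS=pa:
underlying: es-ofsafov-vb-nak-di
1. p -> b, t -> d / _ Z: no change
2. 0 -> i / C _ C #: no change
3. o -> e, u -> i / F C0 _: fires at position(s) 3: esefsafovvbnakdi
4. f -> v, k -> g, p -> b, t -> d / V _ V: fires at position(s) 7: esefsavovvbnakdi
surface: esefsavovvbnakdi


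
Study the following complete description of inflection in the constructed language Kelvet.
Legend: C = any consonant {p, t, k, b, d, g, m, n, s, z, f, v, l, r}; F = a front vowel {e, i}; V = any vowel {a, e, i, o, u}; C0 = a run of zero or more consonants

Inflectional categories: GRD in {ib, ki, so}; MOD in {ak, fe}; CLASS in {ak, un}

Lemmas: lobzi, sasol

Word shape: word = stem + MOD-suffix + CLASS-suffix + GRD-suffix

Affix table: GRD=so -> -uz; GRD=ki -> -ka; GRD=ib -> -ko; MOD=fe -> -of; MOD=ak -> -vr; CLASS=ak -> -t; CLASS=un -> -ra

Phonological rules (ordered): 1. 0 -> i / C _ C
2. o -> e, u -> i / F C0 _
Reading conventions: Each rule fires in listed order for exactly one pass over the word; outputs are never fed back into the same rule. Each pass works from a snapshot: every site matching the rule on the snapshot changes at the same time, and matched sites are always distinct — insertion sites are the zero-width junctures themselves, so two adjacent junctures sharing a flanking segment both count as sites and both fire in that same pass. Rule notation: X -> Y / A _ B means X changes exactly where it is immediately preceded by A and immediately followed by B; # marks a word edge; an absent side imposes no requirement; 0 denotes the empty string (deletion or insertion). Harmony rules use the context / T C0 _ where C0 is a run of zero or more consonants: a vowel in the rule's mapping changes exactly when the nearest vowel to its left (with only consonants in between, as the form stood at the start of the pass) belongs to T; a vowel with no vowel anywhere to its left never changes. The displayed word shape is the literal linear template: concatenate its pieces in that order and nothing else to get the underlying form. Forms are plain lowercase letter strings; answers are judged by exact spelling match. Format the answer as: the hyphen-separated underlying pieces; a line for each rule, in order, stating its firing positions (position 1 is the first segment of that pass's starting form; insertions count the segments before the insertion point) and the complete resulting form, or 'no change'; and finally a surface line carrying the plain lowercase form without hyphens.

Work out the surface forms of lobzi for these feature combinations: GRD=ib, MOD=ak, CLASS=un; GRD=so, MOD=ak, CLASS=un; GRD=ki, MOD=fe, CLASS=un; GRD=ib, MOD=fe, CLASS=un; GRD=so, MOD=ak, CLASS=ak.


cell GRD=ib, MOD=ak, CLASS=un:
underlying: lobzi-vr-ra-ko
1. 0 -> i / C _ C: inserts after position(s) 3, 6, 7: lobizivirirako
2. o -> e, u -> i / F C0 _: no change
surface: lobizivirirako

cell GRD=so, MOD=ak, CLASS=un:
underlying: lobzi-vr-ra-uz
1. 0 -> i / C _ C: inserts after position(s) 3, 6, 7: lobizivirirauz
2. o -> e, u -> i / F C0 _: no change
surface: lobizivirirauz

cell GRD=ki, MOD=fe, CLASS=un:
underlying: lobzi-of-ra-ka
1. 0 -> i / C _ C: inserts after position(s) 3, 7: lobiziofiraka
2. o -> e, u -> i / F C0 _: fires at position(s) 7: lobiziefiraka
surface: lobiziefiraka

cell GRD=ib, MOD=fe, CLASS=un:
underlying: lobzi-of-ra-ko
1. 0 -> i / C _ C: inserts after position(s) 3, 7: lobiziofirako
2. o -> e, u -> i / F C0 _: fires at position(s) 7: lobiziefirako
surface: lobiziefirako

cell GRD=so, MOD=ak, CLASS=ak:
underlying: lobzi-vr-t-uz
1. 0 -> i / C _ C: inserts after position(s) 3, 6, 7: lobizivirituz
2. o -> e, u -> i / F C0 _: fires at position(s) 12: lobiziviritiz
surface: lobiziviritiz


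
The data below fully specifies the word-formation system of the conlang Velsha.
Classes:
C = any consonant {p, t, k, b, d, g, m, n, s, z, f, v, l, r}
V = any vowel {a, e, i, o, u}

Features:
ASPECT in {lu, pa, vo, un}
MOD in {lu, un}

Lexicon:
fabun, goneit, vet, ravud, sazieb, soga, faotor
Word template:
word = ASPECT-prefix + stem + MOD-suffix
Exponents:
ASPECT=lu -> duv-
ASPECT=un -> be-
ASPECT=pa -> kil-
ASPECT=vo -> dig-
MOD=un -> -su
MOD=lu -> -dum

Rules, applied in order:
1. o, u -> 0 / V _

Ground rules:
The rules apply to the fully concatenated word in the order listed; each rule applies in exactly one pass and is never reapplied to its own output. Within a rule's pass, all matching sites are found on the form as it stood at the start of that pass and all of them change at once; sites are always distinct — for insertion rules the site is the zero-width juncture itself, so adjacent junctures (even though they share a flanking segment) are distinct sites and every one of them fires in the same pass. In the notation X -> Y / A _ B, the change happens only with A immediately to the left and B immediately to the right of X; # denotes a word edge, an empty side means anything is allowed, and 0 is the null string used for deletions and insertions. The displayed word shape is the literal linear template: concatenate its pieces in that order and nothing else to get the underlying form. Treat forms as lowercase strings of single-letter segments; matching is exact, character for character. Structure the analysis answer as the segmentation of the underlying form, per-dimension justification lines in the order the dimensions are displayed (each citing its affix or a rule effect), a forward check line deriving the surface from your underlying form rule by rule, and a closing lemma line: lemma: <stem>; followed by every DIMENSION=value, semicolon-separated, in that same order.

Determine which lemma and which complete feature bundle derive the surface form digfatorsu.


underlying: dig-faotor-su
ASPECT=vo - signalled by the affix dig-
MOD=un - signalled by the affix -su
check: digfaotorsu -> digfatorsu
lemma: faotor; ASPECT=vo; MOD=un


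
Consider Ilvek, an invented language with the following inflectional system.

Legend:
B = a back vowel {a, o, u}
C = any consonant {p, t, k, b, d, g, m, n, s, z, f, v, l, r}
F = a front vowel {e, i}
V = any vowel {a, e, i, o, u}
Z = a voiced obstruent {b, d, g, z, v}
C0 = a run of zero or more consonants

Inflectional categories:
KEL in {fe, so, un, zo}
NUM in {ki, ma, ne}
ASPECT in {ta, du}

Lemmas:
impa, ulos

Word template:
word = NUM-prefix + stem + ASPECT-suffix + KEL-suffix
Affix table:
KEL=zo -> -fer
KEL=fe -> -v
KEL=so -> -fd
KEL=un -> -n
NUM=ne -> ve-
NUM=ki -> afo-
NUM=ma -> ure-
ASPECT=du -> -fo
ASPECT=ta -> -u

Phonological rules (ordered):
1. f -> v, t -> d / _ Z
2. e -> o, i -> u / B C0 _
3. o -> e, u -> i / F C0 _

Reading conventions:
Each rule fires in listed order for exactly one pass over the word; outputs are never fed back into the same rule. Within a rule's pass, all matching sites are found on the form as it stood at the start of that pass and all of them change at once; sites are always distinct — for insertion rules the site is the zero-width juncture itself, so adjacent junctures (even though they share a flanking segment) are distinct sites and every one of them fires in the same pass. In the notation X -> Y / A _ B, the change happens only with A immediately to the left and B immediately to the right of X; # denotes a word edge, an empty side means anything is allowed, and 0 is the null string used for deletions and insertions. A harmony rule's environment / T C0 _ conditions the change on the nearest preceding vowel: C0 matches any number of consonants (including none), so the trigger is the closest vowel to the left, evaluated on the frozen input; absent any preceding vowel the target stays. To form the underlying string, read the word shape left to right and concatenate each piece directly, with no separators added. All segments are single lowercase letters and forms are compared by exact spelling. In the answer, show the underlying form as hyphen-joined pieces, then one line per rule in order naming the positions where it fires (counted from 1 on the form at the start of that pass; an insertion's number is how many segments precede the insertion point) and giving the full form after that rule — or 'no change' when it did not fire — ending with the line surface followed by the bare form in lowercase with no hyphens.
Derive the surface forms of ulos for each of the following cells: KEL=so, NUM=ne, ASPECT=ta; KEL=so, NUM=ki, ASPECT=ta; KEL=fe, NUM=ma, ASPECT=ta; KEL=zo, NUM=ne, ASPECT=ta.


cell KEL=so, NUM=ne, ASPECT=ta:
underlying: ve-ulos-u-fd
1. f -> v, t -> d / _ Z: fires at position(s) 8: veulosuvd
2. e -> o, i -> u / B C0 _: no change
3. o -> e, u -> i / F C0 _: fires at position(s) 3: veilosuvd
surface: veilosuvd

cell KEL=so, NUM=ki, ASPECT=ta:
underlying: afo-ulos-u-fd
1. f -> v, t -> d / _ Z: fires at position(s) 9: afoulosuvd
2. e -> o, i -> u / B C0 _: no change
3. o -> e, u -> i / F C0 _: no change
surface: afoulosuvd

cell KEL=fe, NUM=ma, ASPECT=ta:
underlying: ure-ulos-u-v
1. f -> v, t -> d / _ Z: no change
2. e -> o, i -> u / B C0 _: fires at position(s) 3: uroulosuv
3. o -> e, u -> i / F C0 _: no change
surface: uroulosuv

cell KEL=zo, NUM=ne, ASPECT=ta:
underlying: ve-ulos-u-fer
1. f -> v, t -> d / _ Z: no change
2. e -> o, i -> u / B C0 _: fires at position(s) 9: veulosufor
3. o -> e, u -> i / F C0 _: fires at position(s) 3: veilosufor
surface: veilosufor


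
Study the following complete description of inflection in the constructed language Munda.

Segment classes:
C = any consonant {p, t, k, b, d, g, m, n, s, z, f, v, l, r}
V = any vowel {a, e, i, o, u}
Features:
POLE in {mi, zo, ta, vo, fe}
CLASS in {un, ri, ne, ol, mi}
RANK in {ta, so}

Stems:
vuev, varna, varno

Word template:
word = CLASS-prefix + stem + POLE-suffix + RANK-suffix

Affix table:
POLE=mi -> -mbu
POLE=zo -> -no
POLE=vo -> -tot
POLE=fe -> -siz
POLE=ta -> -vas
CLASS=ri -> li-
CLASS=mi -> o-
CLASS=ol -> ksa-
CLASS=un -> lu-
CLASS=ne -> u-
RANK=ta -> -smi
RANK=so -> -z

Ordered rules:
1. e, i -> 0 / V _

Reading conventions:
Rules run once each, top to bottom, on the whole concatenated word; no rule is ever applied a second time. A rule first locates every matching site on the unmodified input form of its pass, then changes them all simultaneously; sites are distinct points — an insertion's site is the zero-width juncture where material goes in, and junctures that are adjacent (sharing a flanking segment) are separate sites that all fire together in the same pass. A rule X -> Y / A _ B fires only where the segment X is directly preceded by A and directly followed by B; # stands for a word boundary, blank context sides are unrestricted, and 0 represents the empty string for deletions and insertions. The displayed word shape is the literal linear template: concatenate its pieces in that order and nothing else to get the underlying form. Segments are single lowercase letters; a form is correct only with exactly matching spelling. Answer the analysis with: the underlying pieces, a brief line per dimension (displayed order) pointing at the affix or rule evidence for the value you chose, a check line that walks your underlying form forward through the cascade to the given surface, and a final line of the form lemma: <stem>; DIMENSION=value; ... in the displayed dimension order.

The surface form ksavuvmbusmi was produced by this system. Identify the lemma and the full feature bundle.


underlying: ksa-vuev-mbu-smi
POLE=mi - signalled by the affix -mbu
CLASS=ol - signalled by the affix ksa-
RANK=ta - signalled by the affix -smi
check: ksavuevmbusmi -> ksavuvmbusmi
lemma: vuev; POLE=mi; CLASS=ol; RANK=ta


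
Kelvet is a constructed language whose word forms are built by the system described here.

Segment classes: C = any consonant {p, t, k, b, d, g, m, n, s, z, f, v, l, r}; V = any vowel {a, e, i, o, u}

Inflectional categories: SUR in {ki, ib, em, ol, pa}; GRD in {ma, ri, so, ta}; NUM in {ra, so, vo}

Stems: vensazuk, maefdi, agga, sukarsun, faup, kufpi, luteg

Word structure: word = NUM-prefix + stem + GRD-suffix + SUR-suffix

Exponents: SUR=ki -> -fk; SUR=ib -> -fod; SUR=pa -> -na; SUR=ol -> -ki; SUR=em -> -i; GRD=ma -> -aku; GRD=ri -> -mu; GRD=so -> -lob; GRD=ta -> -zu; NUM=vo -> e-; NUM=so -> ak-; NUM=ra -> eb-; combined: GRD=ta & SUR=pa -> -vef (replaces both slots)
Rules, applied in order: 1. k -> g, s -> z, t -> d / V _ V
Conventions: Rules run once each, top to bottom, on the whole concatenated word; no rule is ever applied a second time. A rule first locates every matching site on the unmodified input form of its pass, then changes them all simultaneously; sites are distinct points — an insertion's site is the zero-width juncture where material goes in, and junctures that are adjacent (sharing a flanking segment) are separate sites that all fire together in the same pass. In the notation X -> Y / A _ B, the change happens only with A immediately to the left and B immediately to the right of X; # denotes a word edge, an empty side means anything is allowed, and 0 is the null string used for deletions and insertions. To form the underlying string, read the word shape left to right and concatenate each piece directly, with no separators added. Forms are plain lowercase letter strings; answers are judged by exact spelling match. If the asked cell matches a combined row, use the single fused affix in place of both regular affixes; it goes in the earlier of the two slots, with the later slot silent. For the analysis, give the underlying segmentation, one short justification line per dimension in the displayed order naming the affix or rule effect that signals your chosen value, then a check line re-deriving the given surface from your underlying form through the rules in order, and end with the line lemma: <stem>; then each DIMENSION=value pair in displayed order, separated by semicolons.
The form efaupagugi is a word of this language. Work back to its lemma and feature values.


underlying: e-faup-aku-ki
SUR=ol - signalled by the affix -ki
GRD=ma - signalled by the affix -aku
NUM=vo - signalled by the affix e-
check: efaupakuki -> efaupagugi
lemma: faup; SUR=ol; GRD=ma; NUM=vo


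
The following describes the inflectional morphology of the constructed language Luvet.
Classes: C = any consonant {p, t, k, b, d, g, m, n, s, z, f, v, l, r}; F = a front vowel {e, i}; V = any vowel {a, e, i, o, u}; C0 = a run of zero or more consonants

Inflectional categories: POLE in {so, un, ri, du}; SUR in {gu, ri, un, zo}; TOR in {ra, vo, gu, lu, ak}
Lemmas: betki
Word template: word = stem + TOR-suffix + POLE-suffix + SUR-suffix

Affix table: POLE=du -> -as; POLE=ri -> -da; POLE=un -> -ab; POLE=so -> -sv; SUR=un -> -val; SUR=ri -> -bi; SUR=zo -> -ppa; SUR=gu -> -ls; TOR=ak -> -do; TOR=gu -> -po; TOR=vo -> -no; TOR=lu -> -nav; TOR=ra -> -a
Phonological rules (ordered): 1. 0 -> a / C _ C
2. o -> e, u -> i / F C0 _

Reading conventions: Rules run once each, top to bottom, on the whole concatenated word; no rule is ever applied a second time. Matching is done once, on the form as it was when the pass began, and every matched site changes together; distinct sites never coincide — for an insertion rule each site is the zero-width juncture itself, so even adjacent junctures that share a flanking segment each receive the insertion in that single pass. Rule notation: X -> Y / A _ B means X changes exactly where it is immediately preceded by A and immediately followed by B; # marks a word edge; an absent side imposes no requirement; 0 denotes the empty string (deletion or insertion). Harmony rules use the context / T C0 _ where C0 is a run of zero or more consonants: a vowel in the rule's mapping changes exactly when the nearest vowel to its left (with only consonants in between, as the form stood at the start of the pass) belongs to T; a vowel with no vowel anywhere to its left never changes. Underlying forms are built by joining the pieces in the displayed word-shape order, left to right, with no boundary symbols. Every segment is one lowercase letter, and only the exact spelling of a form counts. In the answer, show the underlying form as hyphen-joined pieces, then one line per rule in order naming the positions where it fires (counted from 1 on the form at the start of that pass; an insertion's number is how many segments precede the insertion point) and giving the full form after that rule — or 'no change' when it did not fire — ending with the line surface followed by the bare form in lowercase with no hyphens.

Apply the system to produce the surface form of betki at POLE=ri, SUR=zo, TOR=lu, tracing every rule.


underlying: betki-nav-da-ppa
1. 0 -> a / C _ C: inserts after position(s) 3, 8, 11: betakinavadapapa
2. o -> e, u -> i / F C0 _: no change
surface: betakinavadapapa
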